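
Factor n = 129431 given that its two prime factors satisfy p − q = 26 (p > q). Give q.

Since p = q + 26, we have 129431 = q(q + 26), so q² + 26q − 129431 = 0.
Discriminant: 26² + 4·129431 = 676 + 517724 = 518400; √518400 = 720.
q = (−26 + 720)/2 = 347, and p = q + 26 = 373.
Check: 347 · 373 = 129431.

347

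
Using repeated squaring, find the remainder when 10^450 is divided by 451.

10^1 ≡ 10 (mod 451)
10^2 ≡ 10^2 = 100 ≡ 100 (mod 451)
10^4 ≡ 100^2 = 10000 ≡ 78 (mod 451)
10^8 ≡ 78^2 = 6084 ≡ 221 (mod 451)
10^16 ≡ 221^2 = 48841 ≡ 133 (mod 451)
10^32 ≡ 133^2 = 17689 ≡ 100 (mod 451)
10^64 ≡ 100^2 = 10000 ≡ 78 (mod 451)
10^128 ≡ 78^2 = 6084 ≡ 221 (mod 451)
10^256 ≡ 221^2 = 48841 ≡ 133 (mod 451)
450 = 256 + 128 + 64 + 2 in binary powers of 2.
So 10^450 ≡ 133 · 221 · 78 · 100 ≡ 1 (mod 451).
Since the result is 1, base 10 gives no evidence that 451 is composite.

1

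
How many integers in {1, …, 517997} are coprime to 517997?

484704

Factor: 517997 = 19 · 137 · 199.
φ(517997) = (19−1) · (137−1) · (199−1) = 18 · 136 · 198 = 484704.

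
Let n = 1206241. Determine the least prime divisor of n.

1206241 is odd.
Digit sum 16, not divisible by 3.
Ends in 1: not divisible by 5.
7: 1206241 = 7·172320 + 1
11: 1206241 = 11·109658 + 3
13: 1206241 = 13·92787 + 10
17: 1206241 = 17·70955 + 6
19: 1206241 = 19·63486 + 7
23: 1206241 = 23·52445 + 6
29: 1206241 = 29·41594 + 15
31: 1206241 = 31·38911

31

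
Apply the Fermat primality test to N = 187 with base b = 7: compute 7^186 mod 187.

70

7^1 ≡ 7 (mod 187)
7^2 ≡ 7^2 = 49 ≡ 49 (mod 187)
7^4 ≡ 49^2 = 2401 ≡ 157 (mod 187)
7^8 ≡ 157^2 = 24649 ≡ 152 (mod 187)
7^16 ≡ 152^2 = 23104 ≡ 103 (mod 187)
7^32 ≡ 103^2 = 10609 ≡ 137 (mod 187)
7^64 ≡ 137^2 = 18769 ≡ 69 (mod 187)
7^128 ≡ 69^2 = 4761 ≡ 86 (mod 187)
186 = 128 + 32 + 16 + 8 + 2 in binary powers of 2.
So 7^186 ≡ 86 · 137 · 103 · 152 · 49 ≡ 70 (mod 187).
Since 70 ≠ 1, base 7 is a Fermat witness: 187 is composite.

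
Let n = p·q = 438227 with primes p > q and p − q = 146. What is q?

Since p = q + 146, we have 438227 = q(q + 146), so q² + 146q − 438227 = 0.
Discriminant: 146² + 4·438227 = 21316 + 1752908 = 1774224; √1774224 = 1332.
q = (−146 + 1332)/2 = 593, and p = q + 146 = 739.
Check: 593 · 739 = 438227.

593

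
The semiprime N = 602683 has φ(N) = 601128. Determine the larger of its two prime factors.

φ(n) = (p−1)(q−1) = n − (p+q) + 1, so p + q = 602683 − 601128 + 1 = 1556.
p and q are the roots of t² − 1556t + 602683 = 0.
Discriminant: 1556² − 4·602683 = 2421136 − 2410732 = 10404; √10404 = 102.
q = (1556 − 102)/2 = 727, p = (1556 + 102)/2 = 829.
Check: 727 · 829 = 602683.

829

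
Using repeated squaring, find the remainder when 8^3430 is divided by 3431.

8^1 ≡ 8 (mod 3431)
8^2 ≡ 8^2 = 64 ≡ 64 (mod 3431)
8^4 ≡ 64^2 = 4096 ≡ 665 (mod 3431)
8^8 ≡ 665^2 = 442225 ≡ 3057 (mod 3431)
8^16 ≡ 3057^2 = 9345249 ≡ 2636 (mod 3431)
8^32 ≡ 2636^2 = 6948496 ≡ 721 (mod 3431)
8^64 ≡ 721^2 = 519841 ≡ 1760 (mod 3431)
8^128 ≡ 1760^2 = 3097600 ≡ 2838 (mod 3431)
8^256 ≡ 2838^2 = 8054244 ≡ 1687 (mod 3431)
8^512 ≡ 1687^2 = 2845969 ≡ 1670 (mod 3431)
8^1024 ≡ 1670^2 = 2788900 ≡ 2928 (mod 3431)
8^2048 ≡ 2928^2 = 8573184 ≡ 2546 (mod 3431)
3430 = 2048 + 1024 + 256 + 64 + 32 + 4 + 2 in binary powers of 2.
So 8^3430 ≡ 2546 · 2928 · 1687 · 1760 · 721 · 665 · 64 ≡ 1687 (mod 3431).
Since 1687 ≠ 1, base 8 is a Fermat witness: 3431 is composite.

1687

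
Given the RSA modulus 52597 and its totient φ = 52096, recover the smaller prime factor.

φ(n) = (p−1)(q−1) = n − (p+q) + 1, so p + q = 52597 − 52096 + 1 = 502.
p and q are the roots of t² − 502t + 52597 = 0.
Discriminant: 502² − 4·52597 = 252004 − 210388 = 41616; √41616 = 204.
q = (502 − 204)/2 = 149, p = (502 + 204)/2 = 353.
Check: 149 · 353 = 52597.

149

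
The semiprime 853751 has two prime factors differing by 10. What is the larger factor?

929

Since p = q + 10, we have 853751 = q(q + 10), so q² + 10q − 853751 = 0.
Discriminant: 10² + 4·853751 = 100 + 3415004 = 3415104; √3415104 = 1848.
q = (−10 + 1848)/2 = 919, and p = q + 10 = 929.
Check: 919 · 929 = 853751.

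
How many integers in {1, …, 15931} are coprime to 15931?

15664

Factor: 15931 = 89 · 179.
φ(15931) = (89−1) · (179−1) = 88 · 178 = 15664.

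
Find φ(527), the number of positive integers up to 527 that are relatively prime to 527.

Factor: 527 = 17 · 31.
φ(527) = (17−1) · (31−1) = 16 · 30 = 480.

480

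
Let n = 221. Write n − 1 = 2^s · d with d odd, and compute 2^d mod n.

221 − 1 = 220 = 2^2 · 55, so d = 55.
2^1 ≡ 2 (mod 221)
2^2 ≡ 2^2 = 4 ≡ 4 (mod 221)
2^4 ≡ 4^2 = 16 ≡ 16 (mod 221)
2^8 ≡ 16^2 = 256 ≡ 35 (mod 221)
2^16 ≡ 35^2 = 1225 ≡ 120 (mod 221)
2^32 ≡ 120^2 = 14400 ≡ 35 (mod 221)
55 = 32 + 16 + 4 + 2 + 1 in binary powers of 2.
So 2^55 ≡ 35 · 120 · 16 · 4 · 2 ≡ 128 (mod 221).
Squaring chain: 128 → 30; never reaches −1, so base 2 is a Miller–Rabin witness that 221 is composite.

128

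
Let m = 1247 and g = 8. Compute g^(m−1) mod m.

8^1 ≡ 8 (mod 1247)
8^2 ≡ 8^2 = 64 ≡ 64 (mod 1247)
8^4 ≡ 64^2 = 4096 ≡ 355 (mod 1247)
8^8 ≡ 355^2 = 126025 ≡ 78 (mod 1247)
8^16 ≡ 78^2 = 6084 ≡ 1096 (mod 1247)
8^32 ≡ 1096^2 = 1201216 ≡ 355 (mod 1247)
8^64 ≡ 355^2 = 126025 ≡ 78 (mod 1247)
8^128 ≡ 78^2 = 6084 ≡ 1096 (mod 1247)
8^256 ≡ 1096^2 = 1201216 ≡ 355 (mod 1247)
8^512 ≡ 355^2 = 126025 ≡ 78 (mod 1247)
8^1024 ≡ 78^2 = 6084 ≡ 1096 (mod 1247)
1246 = 1024 + 128 + 64 + 16 + 8 + 4 + 2 in binary powers of 2.
So 8^1246 ≡ 1096 · 1096 · 78 · 1096 · 78 · 355 · 64 ≡ 173 (mod 1247).
Since 173 ≠ 1, base 8 is a Fermat witness: 1247 is composite.

173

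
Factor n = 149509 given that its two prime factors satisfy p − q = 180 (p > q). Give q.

Since p = q + 180, we have 149509 = q(q + 180), so q² + 180q − 149509 = 0.
Discriminant: 180² + 4·149509 = 32400 + 598036 = 630436; √630436 = 794.
q = (−180 + 794)/2 = 307, and p = q + 180 = 487.
Check: 307 · 487 = 149509.

307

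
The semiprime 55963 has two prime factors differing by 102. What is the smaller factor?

191

Since p = q + 102, we have 55963 = q(q + 102), so q² + 102q − 55963 = 0.
Discriminant: 102² + 4·55963 = 10404 + 223852 = 234256; √234256 = 484.
q = (−102 + 484)/2 = 191, and p = q + 102 = 293.
Check: 191 · 293 = 55963.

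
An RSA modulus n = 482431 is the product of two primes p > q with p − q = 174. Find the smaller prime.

613

Since p = q + 174, we have 482431 = q(q + 174), so q² + 174q − 482431 = 0.
Discriminant: 174² + 4·482431 = 30276 + 1929724 = 1960000; √1960000 = 1400.
q = (−174 + 1400)/2 = 613, and p = q + 174 = 787.
Check: 613 · 787 = 482431.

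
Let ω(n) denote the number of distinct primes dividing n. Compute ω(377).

2

377 = 13 · 29
377 = 13 · 29, which has 2 distinct prime factors.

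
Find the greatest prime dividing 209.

209 = 11 · 19
19 is prime.
So 209 = 11 · 19; the largest prime factor is 19.

19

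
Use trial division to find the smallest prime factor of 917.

7

917 is odd.
Digit sum 17, not divisible by 3.
Ends in 7: not divisible by 5.
7: 917 = 7·131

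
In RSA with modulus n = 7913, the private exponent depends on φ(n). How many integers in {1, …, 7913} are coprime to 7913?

7680

Factor: 7913 = 41 · 193.
φ(7913) = (41−1) · (193−1) = 40 · 192 = 7680.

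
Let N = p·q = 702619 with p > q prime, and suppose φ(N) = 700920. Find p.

991

φ(n) = (p−1)(q−1) = n − (p+q) + 1, so p + q = 702619 − 700920 + 1 = 1700.
p and q are the roots of t² − 1700t + 702619 = 0.
Discriminant: 1700² − 4·702619 = 2890000 − 2810476 = 79524; √79524 = 282.
q = (1700 − 282)/2 = 709, p = (1700 + 282)/2 = 991.
Check: 709 · 991 = 702619.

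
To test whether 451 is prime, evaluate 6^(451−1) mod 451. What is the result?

155

6^1 ≡ 6 (mod 451)
6^2 ≡ 6^2 = 36 ≡ 36 (mod 451)
6^4 ≡ 36^2 = 1296 ≡ 394 (mod 451)
6^8 ≡ 394^2 = 155236 ≡ 92 (mod 451)
6^16 ≡ 92^2 = 8464 ≡ 346 (mod 451)
6^32 ≡ 346^2 = 119716 ≡ 201 (mod 451)
6^64 ≡ 201^2 = 40401 ≡ 262 (mod 451)
6^128 ≡ 262^2 = 68644 ≡ 92 (mod 451)
6^256 ≡ 92^2 = 8464 ≡ 346 (mod 451)
450 = 256 + 128 + 64 + 2 in binary powers of 2.
So 6^450 ≡ 346 · 92 · 262 · 36 ≡ 155 (mod 451).
Since 155 ≠ 1, base 6 is a Fermat witness: 451 is composite.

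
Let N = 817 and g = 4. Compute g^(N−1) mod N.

4^1 ≡ 4 (mod 817)
4^2 ≡ 4^2 = 16 ≡ 16 (mod 817)
4^4 ≡ 16^2 = 256 ≡ 256 (mod 817)
4^8 ≡ 256^2 = 65536 ≡ 176 (mod 817)
4^16 ≡ 176^2 = 30976 ≡ 747 (mod 817)
4^32 ≡ 747^2 = 558009 ≡ 815 (mod 817)
4^64 ≡ 815^2 = 664225 ≡ 4 (mod 817)
4^128 ≡ 4^2 = 16 ≡ 16 (mod 817)
4^256 ≡ 16^2 = 256 ≡ 256 (mod 817)
4^512 ≡ 256^2 = 65536 ≡ 176 (mod 817)
816 = 512 + 256 + 32 + 16 in binary powers of 2.
So 4^816 ≡ 176 · 256 · 815 · 747 ≡ 600 (mod 817).
Since 600 ≠ 1, base 4 is a Fermat witness: 817 is composite.

600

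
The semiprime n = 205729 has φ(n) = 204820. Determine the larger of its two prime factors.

φ(n) = (p−1)(q−1) = n − (p+q) + 1, so p + q = 205729 − 204820 + 1 = 910.
p and q are the roots of t² − 910t + 205729 = 0.
Discriminant: 910² − 4·205729 = 828100 − 822916 = 5184; √5184 = 72.
q = (910 − 72)/2 = 419, p = (910 + 72)/2 = 491.
Check: 419 · 491 = 205729.

491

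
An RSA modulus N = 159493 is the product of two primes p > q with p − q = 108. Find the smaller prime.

349

Since p = q + 108, we have 159493 = q(q + 108), so q² + 108q − 159493 = 0.
Discriminant: 108² + 4·159493 = 11664 + 637972 = 649636; √649636 = 806.
q = (−108 + 806)/2 = 349, and p = q + 108 = 457.
Check: 349 · 457 = 159493.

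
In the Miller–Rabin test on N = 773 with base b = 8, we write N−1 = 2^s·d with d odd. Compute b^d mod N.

456

773 − 1 = 772 = 2^2 · 193, so d = 193.
8^1 ≡ 8 (mod 773)
8^2 ≡ 8^2 = 64 ≡ 64 (mod 773)
8^4 ≡ 64^2 = 4096 ≡ 231 (mod 773)
8^8 ≡ 231^2 = 53361 ≡ 24 (mod 773)
8^16 ≡ 24^2 = 576 ≡ 576 (mod 773)
8^32 ≡ 576^2 = 331776 ≡ 159 (mod 773)
8^64 ≡ 159^2 = 25281 ≡ 545 (mod 773)
8^128 ≡ 545^2 = 297025 ≡ 193 (mod 773)
193 = 128 + 64 + 1 in binary powers of 2.
So 8^193 ≡ 193 · 545 · 8 ≡ 456 (mod 773).
Squaring chain: 456 → 772; reaches −1, so base 8 does not prove 773 composite.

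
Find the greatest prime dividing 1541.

1541 = 23 · 67
67 is prime.
So 1541 = 23 · 67; the largest prime factor is 67.

67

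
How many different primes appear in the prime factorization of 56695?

4

56695 = 5 · 11339
11339 = 17 · 667
667 = 23 · 29
56695 = 5 · 17 · 23 · 29, which has 4 distinct prime factors.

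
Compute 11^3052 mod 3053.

2968

11^1 ≡ 11 (mod 3053)
11^2 ≡ 11^2 = 121 ≡ 121 (mod 3053)
11^4 ≡ 121^2 = 14641 ≡ 2429 (mod 3053)
11^8 ≡ 2429^2 = 5900041 ≡ 1645 (mod 3053)
11^16 ≡ 1645^2 = 2706025 ≡ 1067 (mod 3053)
11^32 ≡ 1067^2 = 1138489 ≡ 2773 (mod 3053)
11^64 ≡ 2773^2 = 7689529 ≡ 2075 (mod 3053)
11^128 ≡ 2075^2 = 4305625 ≡ 895 (mod 3053)
11^256 ≡ 895^2 = 801025 ≡ 1139 (mod 3053)
11^512 ≡ 1139^2 = 1297321 ≡ 2849 (mod 3053)
11^1024 ≡ 2849^2 = 8116801 ≡ 1927 (mod 3053)
11^2048 ≡ 1927^2 = 3713329 ≡ 881 (mod 3053)
3052 = 2048 + 512 + 256 + 128 + 64 + 32 + 8 + 4 in binary powers of 2.
So 11^3052 ≡ 881 · 2849 · 1139 · 895 · 2075 · 2773 · 1645 · 2429 ≡ 2968 (mod 3053).
Since 2968 ≠ 1, base 11 is a Fermat witness: 3053 is composite.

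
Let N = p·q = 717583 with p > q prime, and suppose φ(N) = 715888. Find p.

φ(n) = (p−1)(q−1) = n − (p+q) + 1, so p + q = 717583 − 715888 + 1 = 1696.
p and q are the roots of t² − 1696t + 717583 = 0.
Discriminant: 1696² − 4·717583 = 2876416 − 2870332 = 6084; √6084 = 78.
q = (1696 − 78)/2 = 809, p = (1696 + 78)/2 = 887.
Check: 809 · 887 = 717583.

887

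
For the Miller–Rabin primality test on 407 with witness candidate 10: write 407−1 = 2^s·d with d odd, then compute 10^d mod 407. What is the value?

407 − 1 = 406 = 2^1 · 203, so d = 203.
10^1 ≡ 10 (mod 407)
10^2 ≡ 10^2 = 100 ≡ 100 (mod 407)
10^4 ≡ 100^2 = 10000 ≡ 232 (mod 407)
10^8 ≡ 232^2 = 53824 ≡ 100 (mod 407)
10^16 ≡ 100^2 = 10000 ≡ 232 (mod 407)
10^32 ≡ 232^2 = 53824 ≡ 100 (mod 407)
10^64 ≡ 100^2 = 10000 ≡ 232 (mod 407)
10^128 ≡ 232^2 = 53824 ≡ 100 (mod 407)
203 = 128 + 64 + 8 + 2 + 1 in binary powers of 2.
So 10^203 ≡ 100 · 232 · 100 · 100 · 10 ≡ 285 (mod 407).
Squaring chain: 285; never reaches −1, so base 10 is a Miller–Rabin witness that 407 is composite.

285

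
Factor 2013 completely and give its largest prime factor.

2013 = 3 · 671
671 = 11 · 61
61 is prime.
So 2013 = 3 · 11 · 61; the largest prime factor is 61.

61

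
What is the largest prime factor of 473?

43

473 = 11 · 43
43 is prime.
So 473 = 11 · 43; the largest prime factor is 43.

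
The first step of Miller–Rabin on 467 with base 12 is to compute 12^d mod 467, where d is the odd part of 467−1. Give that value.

1

467 − 1 = 466 = 2^1 · 233, so d = 233.
12^1 ≡ 12 (mod 467)
12^2 ≡ 12^2 = 144 ≡ 144 (mod 467)
12^4 ≡ 144^2 = 20736 ≡ 188 (mod 467)
12^8 ≡ 188^2 = 35344 ≡ 319 (mod 467)
12^16 ≡ 319^2 = 101761 ≡ 422 (mod 467)
12^32 ≡ 422^2 = 178084 ≡ 157 (mod 467)
12^64 ≡ 157^2 = 24649 ≡ 365 (mod 467)
12^128 ≡ 365^2 = 133225 ≡ 130 (mod 467)
233 = 128 + 64 + 32 + 8 + 1 in binary powers of 2.
So 12^233 ≡ 130 · 365 · 157 · 319 · 12 ≡ 1 (mod 467).
Since 12^d ≡ 1 (mod 467), base 12 does not prove 467 composite.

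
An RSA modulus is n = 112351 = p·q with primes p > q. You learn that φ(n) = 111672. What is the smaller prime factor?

φ(n) = (p−1)(q−1) = n − (p+q) + 1, so p + q = 112351 − 111672 + 1 = 680.
p and q are the roots of t² − 680t + 112351 = 0.
Discriminant: 680² − 4·112351 = 462400 − 449404 = 12996; √12996 = 114.
q = (680 − 114)/2 = 283, p = (680 + 114)/2 = 397.
Check: 283 · 397 = 112351.

283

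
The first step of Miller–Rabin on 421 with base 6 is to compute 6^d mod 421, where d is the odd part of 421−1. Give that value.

29

421 − 1 = 420 = 2^2 · 105, so d = 105.
6^1 ≡ 6 (mod 421)
6^2 ≡ 6^2 = 36 ≡ 36 (mod 421)
6^4 ≡ 36^2 = 1296 ≡ 33 (mod 421)
6^8 ≡ 33^2 = 1089 ≡ 247 (mod 421)
6^16 ≡ 247^2 = 61009 ≡ 385 (mod 421)
6^32 ≡ 385^2 = 148225 ≡ 33 (mod 421)
6^64 ≡ 33^2 = 1089 ≡ 247 (mod 421)
105 = 64 + 32 + 8 + 1 in binary powers of 2.
So 6^105 ≡ 247 · 33 · 247 · 6 ≡ 29 (mod 421).
Squaring chain: 29 → 420; reaches −1, so base 6 does not prove 421 composite.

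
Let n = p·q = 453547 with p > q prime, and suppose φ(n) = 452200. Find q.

647

φ(n) = (p−1)(q−1) = n − (p+q) + 1, so p + q = 453547 − 452200 + 1 = 1348.
p and q are the roots of t² − 1348t + 453547 = 0.
Discriminant: 1348² − 4·453547 = 1817104 − 1814188 = 2916; √2916 = 54.
q = (1348 − 54)/2 = 647, p = (1348 + 54)/2 = 701.
Check: 647 · 701 = 453547.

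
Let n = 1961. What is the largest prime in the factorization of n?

53

1961 = 37 · 53
53 is prime.
So 1961 = 37 · 53; the largest prime factor is 53.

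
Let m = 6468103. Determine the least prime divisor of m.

6468103 is odd.
Digit sum 28, not divisible by 3.
Ends in 3: not divisible by 5.
7: 6468103 = 7·924014 + 5
11: 6468103 = 11·588009 + 4
13: 6468103 = 13·497546 + 5
17: 6468103 = 17·380476 + 11
19: 6468103 = 19·340426 + 9
23: 6468103 = 23·281221 + 20
29: 6468103 = 29·223038 + 1
31: 6468103 = 31·208648 + 15
37: 6468103 = 37·174813 + 22
41: 6468103 = 41·157758 + 25
43: 6468103 = 43·150421

43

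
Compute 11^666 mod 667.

11^1 ≡ 11 (mod 667)
11^2 ≡ 11^2 = 121 ≡ 121 (mod 667)
11^4 ≡ 121^2 = 14641 ≡ 634 (mod 667)
11^8 ≡ 634^2 = 401956 ≡ 422 (mod 667)
11^16 ≡ 422^2 = 178084 ≡ 662 (mod 667)
11^32 ≡ 662^2 = 438244 ≡ 25 (mod 667)
11^64 ≡ 25^2 = 625 ≡ 625 (mod 667)
11^128 ≡ 625^2 = 390625 ≡ 430 (mod 667)
11^256 ≡ 430^2 = 184900 ≡ 141 (mod 667)
11^512 ≡ 141^2 = 19881 ≡ 538 (mod 667)
666 = 512 + 128 + 16 + 8 + 2 in binary powers of 2.
So 11^666 ≡ 538 · 430 · 662 · 422 · 121 ≡ 216 (mod 667).
Since 216 ≠ 1, base 11 is a Fermat witness: 667 is composite.

216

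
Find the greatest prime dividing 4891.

4891 = 67 · 73
73 is prime.
So 4891 = 67 · 73; the largest prime factor is 73.

73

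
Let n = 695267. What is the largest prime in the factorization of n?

43

695267 = 19 · 36593
36593 = 23 · 1591
1591 = 37 · 43
43 is prime.
So 695267 = 19 · 23 · 37 · 43; the largest prime factor is 43.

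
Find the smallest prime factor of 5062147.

41

5062147 is odd.
Digit sum 25, not divisible by 3.
Ends in 7: not divisible by 5.
7: 5062147 = 7·723163 + 6
11: 5062147 = 11·460195 + 2
13: 5062147 = 13·389395 + 12
17: 5062147 = 17·297773 + 6
19: 5062147 = 19·266428 + 15
23: 5062147 = 23·220093 + 8
29: 5062147 = 29·174556 + 23
31: 5062147 = 31·163295 + 2
37: 5062147 = 37·136814 + 29
41: 5062147 = 41·123467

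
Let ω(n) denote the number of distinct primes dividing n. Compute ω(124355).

124355 = 5 · 24871
24871 = 7 · 3553
3553 = 11 · 323
323 = 17 · 19
124355 = 5 · 7 · 11 · 17 · 19, which has 5 distinct prime factors.

5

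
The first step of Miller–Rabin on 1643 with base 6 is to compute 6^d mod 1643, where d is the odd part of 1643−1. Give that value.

1643 − 1 = 1642 = 2^1 · 821, so d = 821.
6^1 ≡ 6 (mod 1643)
6^2 ≡ 6^2 = 36 ≡ 36 (mod 1643)
6^4 ≡ 36^2 = 1296 ≡ 1296 (mod 1643)
6^8 ≡ 1296^2 = 1679616 ≡ 470 (mod 1643)
6^16 ≡ 470^2 = 220900 ≡ 738 (mod 1643)
6^32 ≡ 738^2 = 544644 ≡ 811 (mod 1643)
6^64 ≡ 811^2 = 657721 ≡ 521 (mod 1643)
6^128 ≡ 521^2 = 271441 ≡ 346 (mod 1643)
6^256 ≡ 346^2 = 119716 ≡ 1420 (mod 1643)
6^512 ≡ 1420^2 = 2016400 ≡ 439 (mod 1643)
821 = 512 + 256 + 32 + 16 + 4 + 1 in binary powers of 2.
So 6^821 ≡ 439 · 1420 · 811 · 738 · 1296 · 6 ≡ 1607 (mod 1643).
Squaring chain: 1607; never reaches −1, so base 6 is a Miller–Rabin witness that 1643 is composite.

1607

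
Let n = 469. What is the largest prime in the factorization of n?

67

469 = 7 · 67
67 is prime.
So 469 = 7 · 67; the largest prime factor is 67.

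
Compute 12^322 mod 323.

12^1 ≡ 12 (mod 323)
12^2 ≡ 12^2 = 144 ≡ 144 (mod 323)
12^4 ≡ 144^2 = 20736 ≡ 64 (mod 323)
12^8 ≡ 64^2 = 4096 ≡ 220 (mod 323)
12^16 ≡ 220^2 = 48400 ≡ 273 (mod 323)
12^32 ≡ 273^2 = 74529 ≡ 239 (mod 323)
12^64 ≡ 239^2 = 57121 ≡ 273 (mod 323)
12^128 ≡ 273^2 = 74529 ≡ 239 (mod 323)
12^256 ≡ 239^2 = 57121 ≡ 273 (mod 323)
322 = 256 + 64 + 2 in binary powers of 2.
So 12^322 ≡ 273 · 273 · 144 ≡ 178 (mod 323).
Since 178 ≠ 1, base 12 is a Fermat witness: 323 is composite.

178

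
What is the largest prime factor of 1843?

97

1843 = 19 · 97
97 is prime.
So 1843 = 19 · 97; the largest prime factor is 97.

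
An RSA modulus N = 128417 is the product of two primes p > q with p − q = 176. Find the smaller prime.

281

Since p = q + 176, we have 128417 = q(q + 176), so q² + 176q − 128417 = 0.
Discriminant: 176² + 4·128417 = 30976 + 513668 = 544644; √544644 = 738.
q = (−176 + 738)/2 = 281, and p = q + 176 = 457.
Check: 281 · 457 = 128417.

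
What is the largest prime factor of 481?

481 = 13 · 37
37 is prime.
So 481 = 13 · 37; the largest prime factor is 37.

37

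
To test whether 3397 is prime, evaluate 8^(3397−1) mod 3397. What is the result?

2013

8^1 ≡ 8 (mod 3397)
8^2 ≡ 8^2 = 64 ≡ 64 (mod 3397)
8^4 ≡ 64^2 = 4096 ≡ 699 (mod 3397)
8^8 ≡ 699^2 = 488601 ≡ 2830 (mod 3397)
8^16 ≡ 2830^2 = 8008900 ≡ 2171 (mod 3397)
8^32 ≡ 2171^2 = 4713241 ≡ 1602 (mod 3397)
8^64 ≡ 1602^2 = 2566404 ≡ 1669 (mod 3397)
8^128 ≡ 1669^2 = 2785561 ≡ 21 (mod 3397)
8^256 ≡ 21^2 = 441 ≡ 441 (mod 3397)
8^512 ≡ 441^2 = 194481 ≡ 852 (mod 3397)
8^1024 ≡ 852^2 = 725904 ≡ 2343 (mod 3397)
8^2048 ≡ 2343^2 = 5489649 ≡ 97 (mod 3397)
3396 = 2048 + 1024 + 256 + 64 + 4 in binary powers of 2.
So 8^3396 ≡ 97 · 2343 · 441 · 1669 · 699 ≡ 2013 (mod 3397).
Since 2013 ≠ 1, base 8 is a Fermat witness: 3397 is composite.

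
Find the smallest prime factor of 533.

13

533 is odd.
Digit sum 11, not divisible by 3.
Ends in 3: not divisible by 5.
7: 533 = 7·76 + 1
11: 533 = 11·48 + 5
13: 533 = 13·41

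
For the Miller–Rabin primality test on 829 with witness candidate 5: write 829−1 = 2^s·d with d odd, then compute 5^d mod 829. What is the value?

829 − 1 = 828 = 2^2 · 207, so d = 207.
5^1 ≡ 5 (mod 829)
5^2 ≡ 5^2 = 25 ≡ 25 (mod 829)
5^4 ≡ 25^2 = 625 ≡ 625 (mod 829)
5^8 ≡ 625^2 = 390625 ≡ 166 (mod 829)
5^16 ≡ 166^2 = 27556 ≡ 199 (mod 829)
5^32 ≡ 199^2 = 39601 ≡ 638 (mod 829)
5^64 ≡ 638^2 = 407044 ≡ 5 (mod 829)
5^128 ≡ 5^2 = 25 ≡ 25 (mod 829)
207 = 128 + 64 + 8 + 4 + 2 + 1 in binary powers of 2.
So 5^207 ≡ 25 · 5 · 166 · 625 · 25 · 5 ≡ 1 (mod 829).
Since 5^d ≡ 1 (mod 829), base 5 does not prove 829 composite.

1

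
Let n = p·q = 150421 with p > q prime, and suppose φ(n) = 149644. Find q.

359

φ(n) = (p−1)(q−1) = n − (p+q) + 1, so p + q = 150421 − 149644 + 1 = 778.
p and q are the roots of t² − 778t + 150421 = 0.
Discriminant: 778² − 4·150421 = 605284 − 601684 = 3600; √3600 = 60.
q = (778 − 60)/2 = 359, p = (778 + 60)/2 = 419.
Check: 359 · 419 = 150421.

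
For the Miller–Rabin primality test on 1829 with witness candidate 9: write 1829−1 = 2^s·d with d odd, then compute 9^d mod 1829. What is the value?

1405

1829 − 1 = 1828 = 2^2 · 457, so d = 457.
9^1 ≡ 9 (mod 1829)
9^2 ≡ 9^2 = 81 ≡ 81 (mod 1829)
9^4 ≡ 81^2 = 6561 ≡ 1074 (mod 1829)
9^8 ≡ 1074^2 = 1153476 ≡ 1206 (mod 1829)
9^16 ≡ 1206^2 = 1454436 ≡ 381 (mod 1829)
9^32 ≡ 381^2 = 145161 ≡ 670 (mod 1829)
9^64 ≡ 670^2 = 448900 ≡ 795 (mod 1829)
9^128 ≡ 795^2 = 632025 ≡ 1020 (mod 1829)
9^256 ≡ 1020^2 = 1040400 ≡ 1528 (mod 1829)
457 = 256 + 128 + 64 + 8 + 1 in binary powers of 2.
So 9^457 ≡ 1528 · 1020 · 795 · 1206 · 9 ≡ 1405 (mod 1829).
Squaring chain: 1405 → 534; never reaches −1, so base 9 is a Miller–Rabin witness that 1829 is composite.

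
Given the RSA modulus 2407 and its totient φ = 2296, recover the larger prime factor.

83

φ(n) = (p−1)(q−1) = n − (p+q) + 1, so p + q = 2407 − 2296 + 1 = 112.
p and q are the roots of t² − 112t + 2407 = 0.
Discriminant: 112² − 4·2407 = 12544 − 9628 = 2916; √2916 = 54.
q = (112 − 54)/2 = 29, p = (112 + 54)/2 = 83.
Check: 29 · 83 = 2407.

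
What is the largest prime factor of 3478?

47

3478 = 2 · 1739
1739 = 37 · 47
47 is prime.
So 3478 = 2 · 37 · 47; the largest prime factor is 47.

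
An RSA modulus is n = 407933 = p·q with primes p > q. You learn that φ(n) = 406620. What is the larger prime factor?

φ(n) = (p−1)(q−1) = n − (p+q) + 1, so p + q = 407933 − 406620 + 1 = 1314.
p and q are the roots of t² − 1314t + 407933 = 0.
Discriminant: 1314² − 4·407933 = 1726596 − 1631732 = 94864; √94864 = 308.
q = (1314 − 308)/2 = 503, p = (1314 + 308)/2 = 811.
Check: 503 · 811 = 407933.

811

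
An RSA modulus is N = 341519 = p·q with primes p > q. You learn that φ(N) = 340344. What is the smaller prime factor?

φ(n) = (p−1)(q−1) = n − (p+q) + 1, so p + q = 341519 − 340344 + 1 = 1176.
p and q are the roots of t² − 1176t + 341519 = 0.
Discriminant: 1176² − 4·341519 = 1382976 − 1366076 = 16900; √16900 = 130.
q = (1176 − 130)/2 = 523, p = (1176 + 130)/2 = 653.
Check: 523 · 653 = 341519.

523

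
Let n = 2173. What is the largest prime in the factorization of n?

2173 = 41 · 53
53 is prime.
So 2173 = 41 · 53; the largest prime factor is 53.

53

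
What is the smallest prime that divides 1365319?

1365319 is odd.
Digit sum 28, not divisible by 3.
Ends in 9: not divisible by 5.
7: 1365319 = 7·195045 + 4
11: 1365319 = 11·124119 + 10
13: 1365319 = 13·105024 + 7
17: 1365319 = 17·80312 + 15
19: 1365319 = 19·71858 + 17
23: 1365319 = 23·59361 + 16
29: 1365319 = 29·47079 + 28
31: 1365319 = 31·44042 + 17
37: 1365319 = 37·36900 + 19
41: 1365319 = 41·33300 + 19
43: 1365319 = 43·31751 + 26
47: 1365319 = 47·29049 + 16
53: 1365319 = 53·25760 + 39
59: 1365319 = 59·23141

59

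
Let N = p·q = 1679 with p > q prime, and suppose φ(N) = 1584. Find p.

73

φ(n) = (p−1)(q−1) = n − (p+q) + 1, so p + q = 1679 − 1584 + 1 = 96.
p and q are the roots of t² − 96t + 1679 = 0.
Discriminant: 96² − 4·1679 = 9216 − 6716 = 2500; √2500 = 50.
q = (96 − 50)/2 = 23, p = (96 + 50)/2 = 73.
Check: 23 · 73 = 1679.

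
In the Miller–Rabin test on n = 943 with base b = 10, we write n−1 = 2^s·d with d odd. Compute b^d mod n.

943 − 1 = 942 = 2^1 · 471, so d = 471.
10^1 ≡ 10 (mod 943)
10^2 ≡ 10^2 = 100 ≡ 100 (mod 943)
10^4 ≡ 100^2 = 10000 ≡ 570 (mod 943)
10^8 ≡ 570^2 = 324900 ≡ 508 (mod 943)
10^16 ≡ 508^2 = 258064 ≡ 625 (mod 943)
10^32 ≡ 625^2 = 390625 ≡ 223 (mod 943)
10^64 ≡ 223^2 = 49729 ≡ 693 (mod 943)
10^128 ≡ 693^2 = 480249 ≡ 262 (mod 943)
10^256 ≡ 262^2 = 68644 ≡ 748 (mod 943)
471 = 256 + 128 + 64 + 16 + 4 + 2 + 1 in binary powers of 2.
So 10^471 ≡ 748 · 262 · 693 · 625 · 570 · 100 · 10 ≡ 871 (mod 943).
Squaring chain: 871; never reaches −1, so base 10 is a Miller–Rabin witness that 943 is composite.

871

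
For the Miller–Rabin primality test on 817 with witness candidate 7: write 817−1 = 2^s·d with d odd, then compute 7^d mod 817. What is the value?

343

817 − 1 = 816 = 2^4 · 51, so d = 51.
7^1 ≡ 7 (mod 817)
7^2 ≡ 7^2 = 49 ≡ 49 (mod 817)
7^4 ≡ 49^2 = 2401 ≡ 767 (mod 817)
7^8 ≡ 767^2 = 588289 ≡ 49 (mod 817)
7^16 ≡ 49^2 = 2401 ≡ 767 (mod 817)
7^32 ≡ 767^2 = 588289 ≡ 49 (mod 817)
51 = 32 + 16 + 2 + 1 in binary powers of 2.
So 7^51 ≡ 49 · 767 · 49 · 7 ≡ 343 (mod 817).
Squaring chain: 343 → 1 → 1 → 1; never reaches −1, so base 7 is a Miller–Rabin witness that 817 is composite.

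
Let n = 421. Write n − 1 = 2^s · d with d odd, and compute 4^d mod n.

420

421 − 1 = 420 = 2^2 · 105, so d = 105.
4^1 ≡ 4 (mod 421)
4^2 ≡ 4^2 = 16 ≡ 16 (mod 421)
4^4 ≡ 16^2 = 256 ≡ 256 (mod 421)
4^8 ≡ 256^2 = 65536 ≡ 281 (mod 421)
4^16 ≡ 281^2 = 78961 ≡ 234 (mod 421)
4^32 ≡ 234^2 = 54756 ≡ 26 (mod 421)
4^64 ≡ 26^2 = 676 ≡ 255 (mod 421)
105 = 64 + 32 + 8 + 1 in binary powers of 2.
So 4^105 ≡ 255 · 26 · 281 · 4 ≡ 420 (mod 421).
Since 4^d ≡ 420 (mod 421), base 4 does not prove 421 composite.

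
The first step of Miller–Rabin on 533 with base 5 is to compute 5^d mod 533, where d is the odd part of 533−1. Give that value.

533 − 1 = 532 = 2^2 · 133, so d = 133.
5^1 ≡ 5 (mod 533)
5^2 ≡ 5^2 = 25 ≡ 25 (mod 533)
5^4 ≡ 25^2 = 625 ≡ 92 (mod 533)
5^8 ≡ 92^2 = 8464 ≡ 469 (mod 533)
5^16 ≡ 469^2 = 219961 ≡ 365 (mod 533)
5^32 ≡ 365^2 = 133225 ≡ 508 (mod 533)
5^64 ≡ 508^2 = 258064 ≡ 92 (mod 533)
5^128 ≡ 92^2 = 8464 ≡ 469 (mod 533)
133 = 128 + 4 + 1 in binary powers of 2.
So 5^133 ≡ 469 · 92 · 5 ≡ 408 (mod 533).
Squaring chain: 408 → 168; never reaches −1, so base 5 is a Miller–Rabin witness that 533 is composite.

408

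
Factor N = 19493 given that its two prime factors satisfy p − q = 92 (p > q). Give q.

101

Since p = q + 92, we have 19493 = q(q + 92), so q² + 92q − 19493 = 0.
Discriminant: 92² + 4·19493 = 8464 + 77972 = 86436; √86436 = 294.
q = (−92 + 294)/2 = 101, and p = q + 92 = 193.
Check: 101 · 193 = 19493.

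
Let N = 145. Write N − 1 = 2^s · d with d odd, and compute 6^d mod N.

145 − 1 = 144 = 2^4 · 9, so d = 9.
6^1 ≡ 6 (mod 145)
6^2 ≡ 6^2 = 36 ≡ 36 (mod 145)
6^4 ≡ 36^2 = 1296 ≡ 136 (mod 145)
6^8 ≡ 136^2 = 18496 ≡ 81 (mod 145)
9 = 8 + 1 in binary powers of 2.
So 6^9 ≡ 81 · 6 ≡ 51 (mod 145).
Squaring chain: 51 → 136 → 81 → 36; never reaches −1, so base 6 is a Miller–Rabin witness that 145 is composite.

51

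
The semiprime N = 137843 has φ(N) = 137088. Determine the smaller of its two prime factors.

φ(n) = (p−1)(q−1) = n − (p+q) + 1, so p + q = 137843 − 137088 + 1 = 756.
p and q are the roots of t² − 756t + 137843 = 0.
Discriminant: 756² − 4·137843 = 571536 − 551372 = 20164; √20164 = 142.
q = (756 − 142)/2 = 307, p = (756 + 142)/2 = 449.
Check: 307 · 449 = 137843.

307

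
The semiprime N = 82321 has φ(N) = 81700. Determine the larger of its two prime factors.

431

φ(n) = (p−1)(q−1) = n − (p+q) + 1, so p + q = 82321 − 81700 + 1 = 622.
p and q are the roots of t² − 622t + 82321 = 0.
Discriminant: 622² − 4·82321 = 386884 − 329284 = 57600; √57600 = 240.
q = (622 − 240)/2 = 191, p = (622 + 240)/2 = 431.
Check: 191 · 431 = 82321.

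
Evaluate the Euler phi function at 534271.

Factor: 534271 = 41 · 83 · 157.
φ(534271) = (41−1) · (83−1) · (157−1) = 40 · 82 · 156 = 511680.

511680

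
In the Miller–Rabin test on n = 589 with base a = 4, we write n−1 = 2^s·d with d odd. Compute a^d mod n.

589 − 1 = 588 = 2^2 · 147, so d = 147.
4^1 ≡ 4 (mod 589)
4^2 ≡ 4^2 = 16 ≡ 16 (mod 589)
4^4 ≡ 16^2 = 256 ≡ 256 (mod 589)
4^8 ≡ 256^2 = 65536 ≡ 157 (mod 589)
4^16 ≡ 157^2 = 24649 ≡ 500 (mod 589)
4^32 ≡ 500^2 = 250000 ≡ 264 (mod 589)
4^64 ≡ 264^2 = 69696 ≡ 194 (mod 589)
4^128 ≡ 194^2 = 37636 ≡ 529 (mod 589)
147 = 128 + 16 + 2 + 1 in binary powers of 2.
So 4^147 ≡ 529 · 500 · 16 · 4 ≡ 140 (mod 589).
Squaring chain: 140 → 163; never reaches −1, so base 4 is a Miller–Rabin witness that 589 is composite.

140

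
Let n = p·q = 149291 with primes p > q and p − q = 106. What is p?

443

Since p = q + 106, we have 149291 = q(q + 106), so q² + 106q − 149291 = 0.
Discriminant: 106² + 4·149291 = 11236 + 597164 = 608400; √608400 = 780.
q = (−106 + 780)/2 = 337, and p = q + 106 = 443.
Check: 337 · 443 = 149291.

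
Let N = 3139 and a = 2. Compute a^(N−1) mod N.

2^1 ≡ 2 (mod 3139)
2^2 ≡ 2^2 = 4 ≡ 4 (mod 3139)
2^4 ≡ 4^2 = 16 ≡ 16 (mod 3139)
2^8 ≡ 16^2 = 256 ≡ 256 (mod 3139)
2^16 ≡ 256^2 = 65536 ≡ 2756 (mod 3139)
2^32 ≡ 2756^2 = 7595536 ≡ 2295 (mod 3139)
2^64 ≡ 2295^2 = 5267025 ≡ 2922 (mod 3139)
2^128 ≡ 2922^2 = 8538084 ≡ 4 (mod 3139)
2^256 ≡ 4^2 = 16 ≡ 16 (mod 3139)
2^512 ≡ 16^2 = 256 ≡ 256 (mod 3139)
2^1024 ≡ 256^2 = 65536 ≡ 2756 (mod 3139)
2^2048 ≡ 2756^2 = 7595536 ≡ 2295 (mod 3139)
3138 = 2048 + 1024 + 64 + 2 in binary powers of 2.
So 2^3138 ≡ 2295 · 2756 · 2922 · 4 ≡ 3057 (mod 3139).
Since 3057 ≠ 1, base 2 is a Fermat witness: 3139 is composite.

3057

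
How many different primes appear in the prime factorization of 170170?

6

170170 = 2 · 85085
85085 = 5 · 17017
17017 = 7 · 2431
2431 = 11 · 221
221 = 13 · 17
170170 = 2 · 5 · 7 · 11 · 13 · 17, which has 6 distinct prime factors.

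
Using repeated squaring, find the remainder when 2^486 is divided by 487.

2^1 ≡ 2 (mod 487)
2^2 ≡ 2^2 = 4 ≡ 4 (mod 487)
2^4 ≡ 4^2 = 16 ≡ 16 (mod 487)
2^8 ≡ 16^2 = 256 ≡ 256 (mod 487)
2^16 ≡ 256^2 = 65536 ≡ 278 (mod 487)
2^32 ≡ 278^2 = 77284 ≡ 338 (mod 487)
2^64 ≡ 338^2 = 114244 ≡ 286 (mod 487)
2^128 ≡ 286^2 = 81796 ≡ 467 (mod 487)
2^256 ≡ 467^2 = 218089 ≡ 400 (mod 487)
486 = 256 + 128 + 64 + 32 + 4 + 2 in binary powers of 2.
So 2^486 ≡ 400 · 467 · 286 · 338 · 16 · 4 ≡ 1 (mod 487).
Since the result is 1, base 2 gives no evidence that 487 is composite.

1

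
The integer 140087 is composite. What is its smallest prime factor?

140087 is odd.
Digit sum 20, not divisible by 3.
Ends in 7: not divisible by 5.
7: 140087 = 7·20012 + 3
11: 140087 = 11·12735 + 2
13: 140087 = 13·10775 + 12
17: 140087 = 17·8240 + 7
19: 140087 = 19·7373

19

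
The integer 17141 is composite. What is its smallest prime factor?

17141 is odd.
Digit sum 14, not divisible by 3.
Ends in 1: not divisible by 5.
7: 17141 = 7·2448 + 5
11: 17141 = 11·1558 + 3
13: 17141 = 13·1318 + 7
17: 17141 = 17·1008 + 5
19: 17141 = 19·902 + 3
23: 17141 = 23·745 + 6
29: 17141 = 29·591 + 2
31: 17141 = 31·552 + 29
37: 17141 = 37·463 + 10
41: 17141 = 41·418 + 3
43: 17141 = 43·398 + 27
47: 17141 = 47·364 + 33
53: 17141 = 53·323 + 22
59: 17141 = 59·290 + 31
61: 17141 = 61·281

61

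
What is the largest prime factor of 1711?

1711 = 29 · 59
59 is prime.
So 1711 = 29 · 59; the largest prime factor is 59.

59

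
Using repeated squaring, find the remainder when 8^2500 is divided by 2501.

8^1 ≡ 8 (mod 2501)
8^2 ≡ 8^2 = 64 ≡ 64 (mod 2501)
8^4 ≡ 64^2 = 4096 ≡ 1595 (mod 2501)
8^8 ≡ 1595^2 = 2544025 ≡ 508 (mod 2501)
8^16 ≡ 508^2 = 258064 ≡ 461 (mod 2501)
8^32 ≡ 461^2 = 212521 ≡ 2437 (mod 2501)
8^64 ≡ 2437^2 = 5938969 ≡ 1595 (mod 2501)
8^128 ≡ 1595^2 = 2544025 ≡ 508 (mod 2501)
8^256 ≡ 508^2 = 258064 ≡ 461 (mod 2501)
8^512 ≡ 461^2 = 212521 ≡ 2437 (mod 2501)
8^1024 ≡ 2437^2 = 5938969 ≡ 1595 (mod 2501)
8^2048 ≡ 1595^2 = 2544025 ≡ 508 (mod 2501)
2500 = 2048 + 256 + 128 + 64 + 4 in binary powers of 2.
So 8^2500 ≡ 508 · 461 · 508 · 1595 · 1595 ≡ 1 (mod 2501).
Since the result is 1, base 8 gives no evidence that 2501 is composite.

1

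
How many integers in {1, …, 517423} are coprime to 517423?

Factor: 517423 = 47 · 101 · 109.
φ(517423) = (47−1) · (101−1) · (109−1) = 46 · 100 · 108 = 496800.

496800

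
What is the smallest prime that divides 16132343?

73

16132343 is odd.
Digit sum 23, not divisible by 3.
Ends in 3: not divisible by 5.
7: 16132343 = 7·2304620 + 3
11: 16132343 = 11·1466576 + 7
13: 16132343 = 13·1240949 + 6
17: 16132343 = 17·948961 + 6
19: 16132343 = 19·849070 + 13
23: 16132343 = 23·701406 + 5
29: 16132343 = 29·556287 + 20
31: 16132343 = 31·520398 + 5
37: 16132343 = 37·436009 + 10
41: 16132343 = 41·393471 + 32
43: 16132343 = 43·375170 + 33
47: 16132343 = 47·343241 + 16
53: 16132343 = 53·304383 + 44
59: 16132343 = 59·273429 + 32
61: 16132343 = 61·264464 + 39
67: 16132343 = 67·240781 + 16
71: 16132343 = 71·227216 + 7
73: 16132343 = 73·220991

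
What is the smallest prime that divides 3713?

47

3713 is odd.
Digit sum 14, not divisible by 3.
Ends in 3: not divisible by 5.
7: 3713 = 7·530 + 3
11: 3713 = 11·337 + 6
13: 3713 = 13·285 + 8
17: 3713 = 17·218 + 7
19: 3713 = 19·195 + 8
23: 3713 = 23·161 + 10
29: 3713 = 29·128 + 1
31: 3713 = 31·119 + 24
37: 3713 = 37·100 + 13
41: 3713 = 41·90 + 23
43: 3713 = 43·86 + 15
47: 3713 = 47·79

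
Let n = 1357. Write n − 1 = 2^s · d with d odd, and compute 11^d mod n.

364

1357 − 1 = 1356 = 2^2 · 339, so d = 339.
11^1 ≡ 11 (mod 1357)
11^2 ≡ 11^2 = 121 ≡ 121 (mod 1357)
11^4 ≡ 121^2 = 14641 ≡ 1071 (mod 1357)
11^8 ≡ 1071^2 = 1147041 ≡ 376 (mod 1357)
11^16 ≡ 376^2 = 141376 ≡ 248 (mod 1357)
11^32 ≡ 248^2 = 61504 ≡ 439 (mod 1357)
11^64 ≡ 439^2 = 192721 ≡ 27 (mod 1357)
11^128 ≡ 27^2 = 729 ≡ 729 (mod 1357)
11^256 ≡ 729^2 = 531441 ≡ 854 (mod 1357)
339 = 256 + 64 + 16 + 2 + 1 in binary powers of 2.
So 11^339 ≡ 854 · 27 · 248 · 121 · 11 ≡ 364 (mod 1357).
Squaring chain: 364 → 867; never reaches −1, so base 11 is a Miller–Rabin witness that 1357 is composite.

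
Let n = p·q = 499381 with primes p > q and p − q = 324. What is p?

887

Since p = q + 324, we have 499381 = q(q + 324), so q² + 324q − 499381 = 0.
Discriminant: 324² + 4·499381 = 104976 + 1997524 = 2102500; √2102500 = 1450.
q = (−324 + 1450)/2 = 563, and p = q + 324 = 887.
Check: 563 · 887 = 499381.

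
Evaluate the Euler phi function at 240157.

Factor: 240157 = 31 · 61 · 127.
φ(240157) = (31−1) · (61−1) · (127−1) = 30 · 60 · 126 = 226800.

226800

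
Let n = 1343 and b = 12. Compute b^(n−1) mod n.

168

12^1 ≡ 12 (mod 1343)
12^2 ≡ 12^2 = 144 ≡ 144 (mod 1343)
12^4 ≡ 144^2 = 20736 ≡ 591 (mod 1343)
12^8 ≡ 591^2 = 349281 ≡ 101 (mod 1343)
12^16 ≡ 101^2 = 10201 ≡ 800 (mod 1343)
12^32 ≡ 800^2 = 640000 ≡ 732 (mod 1343)
12^64 ≡ 732^2 = 535824 ≡ 1310 (mod 1343)
12^128 ≡ 1310^2 = 1716100 ≡ 1089 (mod 1343)
12^256 ≡ 1089^2 = 1185921 ≡ 52 (mod 1343)
12^512 ≡ 52^2 = 2704 ≡ 18 (mod 1343)
12^1024 ≡ 18^2 = 324 ≡ 324 (mod 1343)
1342 = 1024 + 256 + 32 + 16 + 8 + 4 + 2 in binary powers of 2.
So 12^1342 ≡ 324 · 52 · 732 · 800 · 101 · 591 · 144 ≡ 168 (mod 1343).
Since 168 ≠ 1, base 12 is a Fermat witness: 1343 is composite.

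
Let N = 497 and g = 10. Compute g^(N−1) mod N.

249

10^1 ≡ 10 (mod 497)
10^2 ≡ 10^2 = 100 ≡ 100 (mod 497)
10^4 ≡ 100^2 = 10000 ≡ 60 (mod 497)
10^8 ≡ 60^2 = 3600 ≡ 121 (mod 497)
10^16 ≡ 121^2 = 14641 ≡ 228 (mod 497)
10^32 ≡ 228^2 = 51984 ≡ 296 (mod 497)
10^64 ≡ 296^2 = 87616 ≡ 144 (mod 497)
10^128 ≡ 144^2 = 20736 ≡ 359 (mod 497)
10^256 ≡ 359^2 = 128881 ≡ 158 (mod 497)
496 = 256 + 128 + 64 + 32 + 16 in binary powers of 2.
So 10^496 ≡ 158 · 359 · 144 · 296 · 228 ≡ 249 (mod 497).
Since 249 ≠ 1, base 10 is a Fermat witness: 497 is composite.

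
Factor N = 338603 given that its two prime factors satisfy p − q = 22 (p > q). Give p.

Since p = q + 22, we have 338603 = q(q + 22), so q² + 22q − 338603 = 0.
Discriminant: 22² + 4·338603 = 484 + 1354412 = 1354896; √1354896 = 1164.
q = (−22 + 1164)/2 = 571, and p = q + 22 = 593.
Check: 571 · 593 = 338603.

593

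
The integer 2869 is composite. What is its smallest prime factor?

19

2869 is odd.
Digit sum 25, not divisible by 3.
Ends in 9: not divisible by 5.
7: 2869 = 7·409 + 6
11: 2869 = 11·260 + 9
13: 2869 = 13·220 + 9
17: 2869 = 17·168 + 13
19: 2869 = 19·151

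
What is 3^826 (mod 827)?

1

3^1 ≡ 3 (mod 827)
3^2 ≡ 3^2 = 9 ≡ 9 (mod 827)
3^4 ≡ 9^2 = 81 ≡ 81 (mod 827)
3^8 ≡ 81^2 = 6561 ≡ 772 (mod 827)
3^16 ≡ 772^2 = 595984 ≡ 544 (mod 827)
3^32 ≡ 544^2 = 295936 ≡ 697 (mod 827)
3^64 ≡ 697^2 = 485809 ≡ 360 (mod 827)
3^128 ≡ 360^2 = 129600 ≡ 588 (mod 827)
3^256 ≡ 588^2 = 345744 ≡ 58 (mod 827)
3^512 ≡ 58^2 = 3364 ≡ 56 (mod 827)
826 = 512 + 256 + 32 + 16 + 8 + 2 in binary powers of 2.
So 3^826 ≡ 56 · 58 · 697 · 544 · 772 · 9 ≡ 1 (mod 827).
Since the result is 1, base 3 gives no evidence that 827 is composite.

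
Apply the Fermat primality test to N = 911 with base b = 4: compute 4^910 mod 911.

1

4^1 ≡ 4 (mod 911)
4^2 ≡ 4^2 = 16 ≡ 16 (mod 911)
4^4 ≡ 16^2 = 256 ≡ 256 (mod 911)
4^8 ≡ 256^2 = 65536 ≡ 855 (mod 911)
4^16 ≡ 855^2 = 731025 ≡ 403 (mod 911)
4^32 ≡ 403^2 = 162409 ≡ 251 (mod 911)
4^64 ≡ 251^2 = 63001 ≡ 142 (mod 911)
4^128 ≡ 142^2 = 20164 ≡ 122 (mod 911)
4^256 ≡ 122^2 = 14884 ≡ 308 (mod 911)
4^512 ≡ 308^2 = 94864 ≡ 120 (mod 911)
910 = 512 + 256 + 128 + 8 + 4 + 2 in binary powers of 2.
So 4^910 ≡ 120 · 308 · 122 · 855 · 256 · 16 ≡ 1 (mod 911).
Since the result is 1, base 4 gives no evidence that 911 is composite.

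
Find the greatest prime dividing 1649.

97

1649 = 17 · 97
97 is prime.
So 1649 = 17 · 97; the largest prime factor is 97.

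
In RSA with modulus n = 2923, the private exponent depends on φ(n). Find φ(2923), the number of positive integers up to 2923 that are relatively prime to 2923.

Factor: 2923 = 37 · 79.
φ(2923) = (37−1) · (79−1) = 36 · 78 = 2808.

2808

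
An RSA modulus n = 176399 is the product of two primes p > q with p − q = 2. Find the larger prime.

421

Since p = q + 2, we have 176399 = q(q + 2), so q² + 2q − 176399 = 0.
Discriminant: 2² + 4·176399 = 4 + 705596 = 705600; √705600 = 840.
q = (−2 + 840)/2 = 419, and p = q + 2 = 421.
Check: 419 · 421 = 176399.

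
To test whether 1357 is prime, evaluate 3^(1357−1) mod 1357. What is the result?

3^1 ≡ 3 (mod 1357)
3^2 ≡ 3^2 = 9 ≡ 9 (mod 1357)
3^4 ≡ 9^2 = 81 ≡ 81 (mod 1357)
3^8 ≡ 81^2 = 6561 ≡ 1133 (mod 1357)
3^16 ≡ 1133^2 = 1283689 ≡ 1324 (mod 1357)
3^32 ≡ 1324^2 = 1752976 ≡ 1089 (mod 1357)
3^64 ≡ 1089^2 = 1185921 ≡ 1260 (mod 1357)
3^128 ≡ 1260^2 = 1587600 ≡ 1267 (mod 1357)
3^256 ≡ 1267^2 = 1605289 ≡ 1315 (mod 1357)
3^512 ≡ 1315^2 = 1729225 ≡ 407 (mod 1357)
3^1024 ≡ 407^2 = 165649 ≡ 95 (mod 1357)
1356 = 1024 + 256 + 64 + 8 + 4 in binary powers of 2.
So 3^1356 ≡ 95 · 1315 · 1260 · 1133 · 81 ≡ 487 (mod 1357).
Since 487 ≠ 1, base 3 is a Fermat witness: 1357 is composite.

487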